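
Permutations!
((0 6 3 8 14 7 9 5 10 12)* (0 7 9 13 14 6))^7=(14)(3 8 6)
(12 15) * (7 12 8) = (7 12 15 8) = [0, 1, 2, 3, 4, 5, 6, 12, 7, 9, 10, 11, 15, 13, 14, 8]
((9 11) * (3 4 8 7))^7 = (3 7 8 4)(9 11)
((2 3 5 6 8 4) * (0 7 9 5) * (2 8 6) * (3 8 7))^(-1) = (0 3)(2 5 9 7 4 8)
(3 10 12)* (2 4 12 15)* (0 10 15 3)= (0 10 3 15 2 4 12)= [10, 1, 4, 15, 12, 5, 6, 7, 8, 9, 3, 11, 0, 13, 14, 2]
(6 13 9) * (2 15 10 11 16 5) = [0, 1, 15, 3, 4, 2, 13, 7, 8, 6, 11, 16, 12, 9, 14, 10, 5] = (2 15 10 11 16 5)(6 13 9)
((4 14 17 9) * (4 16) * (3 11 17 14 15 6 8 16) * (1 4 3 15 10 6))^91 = (1 6 3 9 4 8 11 15 10 16 17)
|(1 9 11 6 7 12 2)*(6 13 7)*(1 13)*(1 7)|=7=|(1 9 11 7 12 2 13)|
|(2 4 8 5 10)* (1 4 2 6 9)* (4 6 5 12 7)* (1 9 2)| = |(1 6 2)(4 8 12 7)(5 10)| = 12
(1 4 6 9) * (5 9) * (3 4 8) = [0, 8, 2, 4, 6, 9, 5, 7, 3, 1] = (1 8 3 4 6 5 9)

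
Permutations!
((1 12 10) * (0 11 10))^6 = ((0 11 10 1 12))^6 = (0 11 10 1 12)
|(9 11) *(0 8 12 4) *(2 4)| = 10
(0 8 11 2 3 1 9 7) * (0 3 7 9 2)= (0 8 11)(1 2 7 3)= [8, 2, 7, 1, 4, 5, 6, 3, 11, 9, 10, 0]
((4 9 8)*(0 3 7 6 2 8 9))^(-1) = (9)(0 4 8 2 6 7 3)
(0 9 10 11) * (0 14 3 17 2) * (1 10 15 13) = [9, 10, 0, 17, 4, 5, 6, 7, 8, 15, 11, 14, 12, 1, 3, 13, 16, 2] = (0 9 15 13 1 10 11 14 3 17 2)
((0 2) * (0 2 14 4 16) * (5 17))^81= ((0 14 4 16)(5 17))^81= (0 14 4 16)(5 17)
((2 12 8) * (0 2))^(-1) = (0 8 12 2)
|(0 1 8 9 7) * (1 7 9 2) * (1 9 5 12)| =6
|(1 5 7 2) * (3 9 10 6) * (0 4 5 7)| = 12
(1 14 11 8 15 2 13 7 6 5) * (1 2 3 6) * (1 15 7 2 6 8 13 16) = (1 14 11 13 2 16)(3 8 7 15)(5 6) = [0, 14, 16, 8, 4, 6, 5, 15, 7, 9, 10, 13, 12, 2, 11, 3, 1]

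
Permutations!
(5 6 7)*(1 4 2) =(1 4 2)(5 6 7) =[0, 4, 1, 3, 2, 6, 7, 5]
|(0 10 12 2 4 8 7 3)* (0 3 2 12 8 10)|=5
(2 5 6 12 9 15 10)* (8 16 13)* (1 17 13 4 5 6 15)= (1 17 13 8 16 4 5 15 10 2 6 12 9)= [0, 17, 6, 3, 5, 15, 12, 7, 16, 1, 2, 11, 9, 8, 14, 10, 4, 13]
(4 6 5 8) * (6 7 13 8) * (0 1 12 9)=(0 1 12 9)(4 7 13 8)(5 6)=[1, 12, 2, 3, 7, 6, 5, 13, 4, 0, 10, 11, 9, 8]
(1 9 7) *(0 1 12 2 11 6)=(0 1 9 7 12 2 11 6)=[1, 9, 11, 3, 4, 5, 0, 12, 8, 7, 10, 6, 2]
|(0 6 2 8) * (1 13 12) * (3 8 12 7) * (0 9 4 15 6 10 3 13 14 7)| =|(0 10 3 8 9 4 15 6 2 12 1 14 7 13)| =14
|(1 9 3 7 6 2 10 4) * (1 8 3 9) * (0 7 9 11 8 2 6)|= |(0 7)(2 10 4)(3 9 11 8)|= 12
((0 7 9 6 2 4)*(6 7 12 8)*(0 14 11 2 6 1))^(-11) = ((0 12 8 1)(2 4 14 11)(7 9))^(-11) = (0 12 8 1)(2 4 14 11)(7 9)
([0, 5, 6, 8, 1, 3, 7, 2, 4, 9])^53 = [0, 8, 7, 1, 3, 4, 2, 6, 5, 9]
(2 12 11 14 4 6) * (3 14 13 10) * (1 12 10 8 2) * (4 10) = (1 12 11 13 8 2 4 6)(3 14 10) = [0, 12, 4, 14, 6, 5, 1, 7, 2, 9, 3, 13, 11, 8, 10]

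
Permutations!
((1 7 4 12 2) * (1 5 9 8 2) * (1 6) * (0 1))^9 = ((0 1 7 4 12 6)(2 5 9 8))^9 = (0 4)(1 12)(2 5 9 8)(6 7)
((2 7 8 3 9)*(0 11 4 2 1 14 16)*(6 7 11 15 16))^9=(16)(1 6 8 9 14 7 3)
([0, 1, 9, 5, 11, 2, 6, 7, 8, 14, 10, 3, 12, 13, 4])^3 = (2 4 5 14 3 9 11)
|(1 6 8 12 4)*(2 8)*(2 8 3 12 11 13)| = 9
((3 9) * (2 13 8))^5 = (2 8 13)(3 9)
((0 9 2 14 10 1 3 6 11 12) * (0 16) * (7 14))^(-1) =((0 9 2 7 14 10 1 3 6 11 12 16))^(-1) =(0 16 12 11 6 3 1 10 14 7 2 9)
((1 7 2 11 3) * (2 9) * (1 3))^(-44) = ((1 7 9 2 11))^(-44) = (1 7 9 2 11)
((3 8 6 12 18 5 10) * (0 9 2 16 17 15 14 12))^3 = ((0 9 2 16 17 15 14 12 18 5 10 3 8 6))^3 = (0 16 14 5 8 9 17 12 10 6 2 15 18 3)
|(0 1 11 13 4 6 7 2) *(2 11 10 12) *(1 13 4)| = |(0 13 1 10 12 2)(4 6 7 11)| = 12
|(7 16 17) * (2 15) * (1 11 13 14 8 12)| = 6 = |(1 11 13 14 8 12)(2 15)(7 16 17)|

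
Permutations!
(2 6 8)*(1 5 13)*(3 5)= (1 3 5 13)(2 6 8)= [0, 3, 6, 5, 4, 13, 8, 7, 2, 9, 10, 11, 12, 1]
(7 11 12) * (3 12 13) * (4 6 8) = [0, 1, 2, 12, 6, 5, 8, 11, 4, 9, 10, 13, 7, 3] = (3 12 7 11 13)(4 6 8)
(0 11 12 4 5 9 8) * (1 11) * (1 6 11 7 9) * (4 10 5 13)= (0 6 11 12 10 5 1 7 9 8)(4 13)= [6, 7, 2, 3, 13, 1, 11, 9, 0, 8, 5, 12, 10, 4]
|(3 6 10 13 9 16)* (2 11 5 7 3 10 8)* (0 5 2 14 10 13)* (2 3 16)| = |(0 5 7 16 13 9 2 11 3 6 8 14 10)| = 13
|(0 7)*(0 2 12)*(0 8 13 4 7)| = 6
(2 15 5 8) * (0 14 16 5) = (0 14 16 5 8 2 15) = [14, 1, 15, 3, 4, 8, 6, 7, 2, 9, 10, 11, 12, 13, 16, 0, 5]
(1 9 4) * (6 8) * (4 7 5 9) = [0, 4, 2, 3, 1, 9, 8, 5, 6, 7] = (1 4)(5 9 7)(6 8)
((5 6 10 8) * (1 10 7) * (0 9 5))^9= (0 9 5 6 7 1 10 8)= ((0 9 5 6 7 1 10 8))^9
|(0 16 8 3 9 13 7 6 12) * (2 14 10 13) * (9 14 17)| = |(0 16 8 3 14 10 13 7 6 12)(2 17 9)| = 30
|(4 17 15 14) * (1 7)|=4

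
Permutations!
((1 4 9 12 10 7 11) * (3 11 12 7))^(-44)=(1 12)(3 9)(4 10)(7 11)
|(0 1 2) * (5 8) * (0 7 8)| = 6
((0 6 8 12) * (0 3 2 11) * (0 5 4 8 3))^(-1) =((0 6 3 2 11 5 4 8 12))^(-1) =(0 12 8 4 5 11 2 3 6)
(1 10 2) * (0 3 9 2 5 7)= (0 3 9 2 1 10 5 7)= [3, 10, 1, 9, 4, 7, 6, 0, 8, 2, 5]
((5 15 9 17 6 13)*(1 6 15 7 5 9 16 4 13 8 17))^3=(1 17 4)(5 7)(6 15 13)(8 16 9)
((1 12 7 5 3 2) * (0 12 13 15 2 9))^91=((0 12 7 5 3 9)(1 13 15 2))^91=(0 12 7 5 3 9)(1 2 15 13)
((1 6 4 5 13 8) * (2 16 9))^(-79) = ((1 6 4 5 13 8)(2 16 9))^(-79) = (1 8 13 5 4 6)(2 9 16)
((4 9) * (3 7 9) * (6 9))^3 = ((3 7 6 9 4))^3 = (3 9 7 4 6)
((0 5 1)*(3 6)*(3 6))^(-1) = (6)(0 1 5)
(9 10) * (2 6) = (2 6)(9 10) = [0, 1, 6, 3, 4, 5, 2, 7, 8, 10, 9]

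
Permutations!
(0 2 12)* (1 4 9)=(0 2 12)(1 4 9)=[2, 4, 12, 3, 9, 5, 6, 7, 8, 1, 10, 11, 0]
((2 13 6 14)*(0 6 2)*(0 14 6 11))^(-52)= (14)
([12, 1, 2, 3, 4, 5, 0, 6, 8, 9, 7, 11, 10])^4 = [6, 1, 2, 3, 4, 5, 7, 10, 8, 9, 12, 11, 0]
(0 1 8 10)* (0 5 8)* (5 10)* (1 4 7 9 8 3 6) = [4, 0, 2, 6, 7, 3, 1, 9, 5, 8, 10] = (10)(0 4 7 9 8 5 3 6 1)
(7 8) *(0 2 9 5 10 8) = (0 2 9 5 10 8 7) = [2, 1, 9, 3, 4, 10, 6, 0, 7, 5, 8]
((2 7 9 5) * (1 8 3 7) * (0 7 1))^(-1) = ((0 7 9 5 2)(1 8 3))^(-1) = (0 2 5 9 7)(1 3 8)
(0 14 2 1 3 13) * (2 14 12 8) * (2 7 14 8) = (0 12 2 1 3 13)(7 14 8) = [12, 3, 1, 13, 4, 5, 6, 14, 7, 9, 10, 11, 2, 0, 8]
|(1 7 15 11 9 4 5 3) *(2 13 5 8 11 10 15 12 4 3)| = |(1 7 12 4 8 11 9 3)(2 13 5)(10 15)| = 24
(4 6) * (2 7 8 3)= (2 7 8 3)(4 6)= [0, 1, 7, 2, 6, 5, 4, 8, 3]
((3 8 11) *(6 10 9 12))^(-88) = (12)(3 11 8)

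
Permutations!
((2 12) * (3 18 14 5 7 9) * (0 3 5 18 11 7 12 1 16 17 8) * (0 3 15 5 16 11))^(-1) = (0 3 8 17 16 9 7 11 1 2 12 5 15)(14 18)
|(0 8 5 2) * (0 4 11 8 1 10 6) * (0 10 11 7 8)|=30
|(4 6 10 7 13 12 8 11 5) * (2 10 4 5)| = 14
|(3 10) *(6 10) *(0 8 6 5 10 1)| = |(0 8 6 1)(3 5 10)| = 12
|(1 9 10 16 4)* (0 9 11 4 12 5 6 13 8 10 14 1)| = |(0 9 14 1 11 4)(5 6 13 8 10 16 12)| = 42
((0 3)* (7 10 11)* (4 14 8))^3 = (14)(0 3)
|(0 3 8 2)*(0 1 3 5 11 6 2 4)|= |(0 5 11 6 2 1 3 8 4)|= 9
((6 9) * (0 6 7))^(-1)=((0 6 9 7))^(-1)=(0 7 9 6)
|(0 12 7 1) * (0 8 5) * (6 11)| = |(0 12 7 1 8 5)(6 11)| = 6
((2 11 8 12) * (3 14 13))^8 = (3 13 14)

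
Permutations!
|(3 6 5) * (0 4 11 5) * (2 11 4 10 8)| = 8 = |(0 10 8 2 11 5 3 6)|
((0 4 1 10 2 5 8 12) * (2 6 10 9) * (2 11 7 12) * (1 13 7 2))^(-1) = (0 12 7 13 4)(1 8 5 2 11 9)(6 10)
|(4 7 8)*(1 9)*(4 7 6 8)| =4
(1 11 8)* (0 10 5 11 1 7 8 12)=(0 10 5 11 12)(7 8)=[10, 1, 2, 3, 4, 11, 6, 8, 7, 9, 5, 12, 0]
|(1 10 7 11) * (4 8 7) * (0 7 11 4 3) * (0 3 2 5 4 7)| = |(1 10 2 5 4 8 11)| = 7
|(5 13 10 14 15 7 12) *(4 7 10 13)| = 12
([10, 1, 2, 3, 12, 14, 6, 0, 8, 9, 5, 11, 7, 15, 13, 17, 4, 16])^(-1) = (0 7 12 4 16 17 15 13 14 5 10)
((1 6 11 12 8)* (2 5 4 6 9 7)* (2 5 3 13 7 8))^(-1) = ((1 9 8)(2 3 13 7 5 4 6 11 12))^(-1) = (1 8 9)(2 12 11 6 4 5 7 13 3)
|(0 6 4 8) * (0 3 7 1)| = |(0 6 4 8 3 7 1)| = 7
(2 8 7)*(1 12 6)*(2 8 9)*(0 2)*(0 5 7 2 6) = (0 6 1 12)(2 9 5 7 8) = [6, 12, 9, 3, 4, 7, 1, 8, 2, 5, 10, 11, 0]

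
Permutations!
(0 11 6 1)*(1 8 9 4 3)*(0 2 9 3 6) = (0 11)(1 2 9 4 6 8 3) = [11, 2, 9, 1, 6, 5, 8, 7, 3, 4, 10, 0]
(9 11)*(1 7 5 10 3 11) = (1 7 5 10 3 11 9) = [0, 7, 2, 11, 4, 10, 6, 5, 8, 1, 3, 9]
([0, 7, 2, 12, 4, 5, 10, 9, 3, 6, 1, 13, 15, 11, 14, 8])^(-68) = (15)(1 9 10 7 6)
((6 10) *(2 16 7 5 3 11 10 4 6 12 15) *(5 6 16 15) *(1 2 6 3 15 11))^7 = (1 6 11 16 12 3 15 2 4 10 7 5)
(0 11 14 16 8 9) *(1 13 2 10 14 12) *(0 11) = [0, 13, 10, 3, 4, 5, 6, 7, 9, 11, 14, 12, 1, 2, 16, 15, 8] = (1 13 2 10 14 16 8 9 11 12)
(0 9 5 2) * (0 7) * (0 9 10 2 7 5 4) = (0 10 2 5 7 9 4) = [10, 1, 5, 3, 0, 7, 6, 9, 8, 4, 2]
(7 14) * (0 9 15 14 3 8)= (0 9 15 14 7 3 8)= [9, 1, 2, 8, 4, 5, 6, 3, 0, 15, 10, 11, 12, 13, 7, 14]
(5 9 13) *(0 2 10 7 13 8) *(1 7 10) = (0 2 1 7 13 5 9 8) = [2, 7, 1, 3, 4, 9, 6, 13, 0, 8, 10, 11, 12, 5]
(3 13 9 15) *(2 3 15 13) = (15)(2 3)(9 13) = [0, 1, 3, 2, 4, 5, 6, 7, 8, 13, 10, 11, 12, 9, 14, 15]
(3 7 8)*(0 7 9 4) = (0 7 8 3 9 4) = [7, 1, 2, 9, 0, 5, 6, 8, 3, 4]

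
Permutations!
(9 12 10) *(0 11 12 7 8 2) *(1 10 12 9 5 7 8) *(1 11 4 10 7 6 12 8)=(0 4 10 5 6 12 8 2)(1 7 11 9)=[4, 7, 0, 3, 10, 6, 12, 11, 2, 1, 5, 9, 8]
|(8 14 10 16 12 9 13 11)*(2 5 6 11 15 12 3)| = 36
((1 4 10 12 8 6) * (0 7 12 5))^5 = ((0 7 12 8 6 1 4 10 5))^5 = (0 1 7 4 12 10 8 5 6)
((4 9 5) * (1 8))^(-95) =((1 8)(4 9 5))^(-95) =(1 8)(4 9 5)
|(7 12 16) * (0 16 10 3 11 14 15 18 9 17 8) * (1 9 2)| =15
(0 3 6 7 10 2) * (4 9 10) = (0 3 6 7 4 9 10 2) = [3, 1, 0, 6, 9, 5, 7, 4, 8, 10, 2]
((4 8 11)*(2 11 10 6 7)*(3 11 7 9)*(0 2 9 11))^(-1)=(0 3 9 7 2)(4 11 6 10 8)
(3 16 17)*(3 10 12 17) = (3 16)(10 12 17) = [0, 1, 2, 16, 4, 5, 6, 7, 8, 9, 12, 11, 17, 13, 14, 15, 3, 10]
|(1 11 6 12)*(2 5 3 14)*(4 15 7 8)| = |(1 11 6 12)(2 5 3 14)(4 15 7 8)| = 4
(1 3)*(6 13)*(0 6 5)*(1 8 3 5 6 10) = (0 10 1 5)(3 8)(6 13) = [10, 5, 2, 8, 4, 0, 13, 7, 3, 9, 1, 11, 12, 6]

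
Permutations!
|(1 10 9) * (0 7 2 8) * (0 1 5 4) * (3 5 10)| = 8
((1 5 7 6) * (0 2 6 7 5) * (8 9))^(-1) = ((0 2 6 1)(8 9))^(-1) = (0 1 6 2)(8 9)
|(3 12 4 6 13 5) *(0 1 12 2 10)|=10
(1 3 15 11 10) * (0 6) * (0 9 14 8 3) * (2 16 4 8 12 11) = (0 6 9 14 12 11 10 1)(2 16 4 8 3 15) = [6, 0, 16, 15, 8, 5, 9, 7, 3, 14, 1, 10, 11, 13, 12, 2, 4]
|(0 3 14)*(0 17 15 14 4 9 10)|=|(0 3 4 9 10)(14 17 15)|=15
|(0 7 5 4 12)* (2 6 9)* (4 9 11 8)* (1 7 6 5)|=|(0 6 11 8 4 12)(1 7)(2 5 9)|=6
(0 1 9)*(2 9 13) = (0 1 13 2 9) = [1, 13, 9, 3, 4, 5, 6, 7, 8, 0, 10, 11, 12, 2]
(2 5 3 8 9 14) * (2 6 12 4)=(2 5 3 8 9 14 6 12 4)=[0, 1, 5, 8, 2, 3, 12, 7, 9, 14, 10, 11, 4, 13, 6]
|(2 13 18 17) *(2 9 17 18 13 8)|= 2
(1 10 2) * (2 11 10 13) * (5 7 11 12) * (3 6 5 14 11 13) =[0, 3, 1, 6, 4, 7, 5, 13, 8, 9, 12, 10, 14, 2, 11] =(1 3 6 5 7 13 2)(10 12 14 11)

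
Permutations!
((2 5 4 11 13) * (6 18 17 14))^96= ((2 5 4 11 13)(6 18 17 14))^96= (18)(2 5 4 11 13)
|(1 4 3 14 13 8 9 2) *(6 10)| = |(1 4 3 14 13 8 9 2)(6 10)| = 8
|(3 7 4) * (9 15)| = 6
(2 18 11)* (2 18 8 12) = (2 8 12)(11 18) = [0, 1, 8, 3, 4, 5, 6, 7, 12, 9, 10, 18, 2, 13, 14, 15, 16, 17, 11]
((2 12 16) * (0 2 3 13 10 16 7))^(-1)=(0 7 12 2)(3 16 10 13)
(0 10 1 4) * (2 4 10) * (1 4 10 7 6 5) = (0 2 10 4)(1 7 6 5) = [2, 7, 10, 3, 0, 1, 5, 6, 8, 9, 4]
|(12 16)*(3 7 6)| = |(3 7 6)(12 16)| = 6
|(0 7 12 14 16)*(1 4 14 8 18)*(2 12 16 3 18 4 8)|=|(0 7 16)(1 8 4 14 3 18)(2 12)|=6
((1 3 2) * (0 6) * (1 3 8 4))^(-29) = (0 6)(1 8 4)(2 3) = ((0 6)(1 8 4)(2 3))^(-29)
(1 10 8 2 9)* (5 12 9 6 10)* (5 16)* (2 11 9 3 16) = [0, 2, 6, 16, 4, 12, 10, 7, 11, 1, 8, 9, 3, 13, 14, 15, 5] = (1 2 6 10 8 11 9)(3 16 5 12)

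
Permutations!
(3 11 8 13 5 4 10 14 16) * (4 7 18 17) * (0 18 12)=(0 18 17 4 10 14 16 3 11 8 13 5 7 12)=[18, 1, 2, 11, 10, 7, 6, 12, 13, 9, 14, 8, 0, 5, 16, 15, 3, 4, 17]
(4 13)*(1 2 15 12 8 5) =(1 2 15 12 8 5)(4 13) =[0, 2, 15, 3, 13, 1, 6, 7, 5, 9, 10, 11, 8, 4, 14, 12]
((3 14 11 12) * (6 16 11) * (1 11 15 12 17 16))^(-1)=((1 11 17 16 15 12 3 14 6))^(-1)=(1 6 14 3 12 15 16 17 11)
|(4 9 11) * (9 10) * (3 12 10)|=6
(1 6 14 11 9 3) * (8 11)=(1 6 14 8 11 9 3)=[0, 6, 2, 1, 4, 5, 14, 7, 11, 3, 10, 9, 12, 13, 8]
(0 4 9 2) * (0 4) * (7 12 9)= [0, 1, 4, 3, 7, 5, 6, 12, 8, 2, 10, 11, 9]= (2 4 7 12 9)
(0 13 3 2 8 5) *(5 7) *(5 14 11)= [13, 1, 8, 2, 4, 0, 6, 14, 7, 9, 10, 5, 12, 3, 11]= (0 13 3 2 8 7 14 11 5)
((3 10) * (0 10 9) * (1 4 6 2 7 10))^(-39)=((0 1 4 6 2 7 10 3 9))^(-39)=(0 10 6)(1 3 2)(4 9 7)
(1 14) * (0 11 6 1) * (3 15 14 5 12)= (0 11 6 1 5 12 3 15 14)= [11, 5, 2, 15, 4, 12, 1, 7, 8, 9, 10, 6, 3, 13, 0, 14]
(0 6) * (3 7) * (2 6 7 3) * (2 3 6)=(0 7 3 6)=[7, 1, 2, 6, 4, 5, 0, 3]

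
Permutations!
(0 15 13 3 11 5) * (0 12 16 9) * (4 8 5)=(0 15 13 3 11 4 8 5 12 16 9)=[15, 1, 2, 11, 8, 12, 6, 7, 5, 0, 10, 4, 16, 3, 14, 13, 9]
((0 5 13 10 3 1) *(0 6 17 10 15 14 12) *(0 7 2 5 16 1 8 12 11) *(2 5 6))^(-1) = ((0 16 1 2 6 17 10 3 8 12 7 5 13 15 14 11))^(-1) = (0 11 14 15 13 5 7 12 8 3 10 17 6 2 1 16)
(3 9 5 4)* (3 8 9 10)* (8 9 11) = (3 10)(4 9 5)(8 11) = [0, 1, 2, 10, 9, 4, 6, 7, 11, 5, 3, 8]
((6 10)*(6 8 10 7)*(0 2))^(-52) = ((0 2)(6 7)(8 10))^(-52) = (10)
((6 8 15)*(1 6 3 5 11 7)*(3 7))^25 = (15)(3 5 11)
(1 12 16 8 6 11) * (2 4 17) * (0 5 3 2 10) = (0 5 3 2 4 17 10)(1 12 16 8 6 11) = [5, 12, 4, 2, 17, 3, 11, 7, 6, 9, 0, 1, 16, 13, 14, 15, 8, 10]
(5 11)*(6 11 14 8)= (5 14 8 6 11)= [0, 1, 2, 3, 4, 14, 11, 7, 6, 9, 10, 5, 12, 13, 8]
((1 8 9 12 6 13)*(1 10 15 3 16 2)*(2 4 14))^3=(1 12 10 16 2 9 13 3 14 8 6 15 4)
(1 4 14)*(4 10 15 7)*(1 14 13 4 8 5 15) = [0, 10, 2, 3, 13, 15, 6, 8, 5, 9, 1, 11, 12, 4, 14, 7] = (1 10)(4 13)(5 15 7 8)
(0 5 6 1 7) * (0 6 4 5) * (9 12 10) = (1 7 6)(4 5)(9 12 10) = [0, 7, 2, 3, 5, 4, 1, 6, 8, 12, 9, 11, 10]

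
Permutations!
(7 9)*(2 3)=(2 3)(7 9)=[0, 1, 3, 2, 4, 5, 6, 9, 8, 7]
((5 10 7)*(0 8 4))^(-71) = (0 8 4)(5 10 7)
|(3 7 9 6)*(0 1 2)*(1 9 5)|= 8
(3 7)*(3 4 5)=[0, 1, 2, 7, 5, 3, 6, 4]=(3 7 4 5)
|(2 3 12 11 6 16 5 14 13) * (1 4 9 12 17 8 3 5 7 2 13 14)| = 30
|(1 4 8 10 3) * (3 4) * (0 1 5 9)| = |(0 1 3 5 9)(4 8 10)| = 15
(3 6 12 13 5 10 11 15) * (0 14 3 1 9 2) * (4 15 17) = [14, 9, 0, 6, 15, 10, 12, 7, 8, 2, 11, 17, 13, 5, 3, 1, 16, 4] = (0 14 3 6 12 13 5 10 11 17 4 15 1 9 2)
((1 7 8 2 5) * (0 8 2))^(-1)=((0 8)(1 7 2 5))^(-1)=(0 8)(1 5 2 7)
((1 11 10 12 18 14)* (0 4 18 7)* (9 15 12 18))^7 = (0 4 9 15 12 7)(1 10 14 11 18)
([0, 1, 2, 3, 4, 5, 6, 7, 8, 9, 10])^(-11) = (10)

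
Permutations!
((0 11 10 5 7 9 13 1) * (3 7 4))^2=(0 10 4 7 13)(1 11 5 3 9)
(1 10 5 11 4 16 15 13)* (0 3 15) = (0 3 15 13 1 10 5 11 4 16) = [3, 10, 2, 15, 16, 11, 6, 7, 8, 9, 5, 4, 12, 1, 14, 13, 0]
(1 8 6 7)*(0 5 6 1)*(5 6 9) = [6, 8, 2, 3, 4, 9, 7, 0, 1, 5] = (0 6 7)(1 8)(5 9)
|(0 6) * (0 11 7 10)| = |(0 6 11 7 10)| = 5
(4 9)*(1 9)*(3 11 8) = (1 9 4)(3 11 8) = [0, 9, 2, 11, 1, 5, 6, 7, 3, 4, 10, 8]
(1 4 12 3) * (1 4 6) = (1 6)(3 4 12) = [0, 6, 2, 4, 12, 5, 1, 7, 8, 9, 10, 11, 3]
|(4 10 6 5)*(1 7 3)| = |(1 7 3)(4 10 6 5)| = 12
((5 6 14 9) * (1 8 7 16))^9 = (1 8 7 16)(5 6 14 9)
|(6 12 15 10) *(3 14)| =|(3 14)(6 12 15 10)| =4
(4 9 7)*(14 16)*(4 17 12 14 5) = [0, 1, 2, 3, 9, 4, 6, 17, 8, 7, 10, 11, 14, 13, 16, 15, 5, 12] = (4 9 7 17 12 14 16 5)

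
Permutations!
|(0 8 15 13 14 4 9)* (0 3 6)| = |(0 8 15 13 14 4 9 3 6)| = 9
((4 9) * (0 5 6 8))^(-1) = ((0 5 6 8)(4 9))^(-1) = (0 8 6 5)(4 9)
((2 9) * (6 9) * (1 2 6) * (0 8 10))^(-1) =(0 10 8)(1 2)(6 9)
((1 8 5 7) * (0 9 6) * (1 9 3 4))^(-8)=((0 3 4 1 8 5 7 9 6))^(-8)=(0 3 4 1 8 5 7 9 6)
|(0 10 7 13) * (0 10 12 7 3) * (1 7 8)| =|(0 12 8 1 7 13 10 3)| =8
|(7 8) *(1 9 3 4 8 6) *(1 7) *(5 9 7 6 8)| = |(1 7 8)(3 4 5 9)| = 12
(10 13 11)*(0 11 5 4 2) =(0 11 10 13 5 4 2) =[11, 1, 0, 3, 2, 4, 6, 7, 8, 9, 13, 10, 12, 5]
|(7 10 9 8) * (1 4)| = 4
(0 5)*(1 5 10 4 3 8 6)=(0 10 4 3 8 6 1 5)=[10, 5, 2, 8, 3, 0, 1, 7, 6, 9, 4]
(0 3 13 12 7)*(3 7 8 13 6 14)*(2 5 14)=(0 7)(2 5 14 3 6)(8 13 12)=[7, 1, 5, 6, 4, 14, 2, 0, 13, 9, 10, 11, 8, 12, 3]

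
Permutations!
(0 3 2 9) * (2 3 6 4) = (0 6 4 2 9) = [6, 1, 9, 3, 2, 5, 4, 7, 8, 0]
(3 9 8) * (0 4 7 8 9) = (9)(0 4 7 8 3) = [4, 1, 2, 0, 7, 5, 6, 8, 3, 9]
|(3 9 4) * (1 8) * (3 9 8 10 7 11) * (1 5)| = 14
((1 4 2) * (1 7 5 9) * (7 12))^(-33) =(1 2 7 9 4 12 5)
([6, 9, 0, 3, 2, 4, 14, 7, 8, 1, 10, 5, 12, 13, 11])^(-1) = (0 2 4 5 11 14 6)(1 9)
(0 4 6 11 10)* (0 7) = (0 4 6 11 10 7) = [4, 1, 2, 3, 6, 5, 11, 0, 8, 9, 7, 10]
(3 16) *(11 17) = (3 16)(11 17) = [0, 1, 2, 16, 4, 5, 6, 7, 8, 9, 10, 17, 12, 13, 14, 15, 3, 11]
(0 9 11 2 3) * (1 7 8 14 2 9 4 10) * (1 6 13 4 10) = (0 10 6 13 4 1 7 8 14 2 3)(9 11) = [10, 7, 3, 0, 1, 5, 13, 8, 14, 11, 6, 9, 12, 4, 2]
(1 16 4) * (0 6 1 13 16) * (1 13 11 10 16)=(0 6 13 1)(4 11 10 16)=[6, 0, 2, 3, 11, 5, 13, 7, 8, 9, 16, 10, 12, 1, 14, 15, 4]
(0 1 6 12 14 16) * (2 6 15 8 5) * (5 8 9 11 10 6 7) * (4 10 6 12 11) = [1, 15, 7, 3, 10, 2, 11, 5, 8, 4, 12, 6, 14, 13, 16, 9, 0] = (0 1 15 9 4 10 12 14 16)(2 7 5)(6 11)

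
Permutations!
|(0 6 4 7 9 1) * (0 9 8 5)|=6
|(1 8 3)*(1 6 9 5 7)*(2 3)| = |(1 8 2 3 6 9 5 7)| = 8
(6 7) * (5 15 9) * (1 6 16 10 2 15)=(1 6 7 16 10 2 15 9 5)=[0, 6, 15, 3, 4, 1, 7, 16, 8, 5, 2, 11, 12, 13, 14, 9, 10]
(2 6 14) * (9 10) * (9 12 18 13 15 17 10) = (2 6 14)(10 12 18 13 15 17) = [0, 1, 6, 3, 4, 5, 14, 7, 8, 9, 12, 11, 18, 15, 2, 17, 16, 10, 13]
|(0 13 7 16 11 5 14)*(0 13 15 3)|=6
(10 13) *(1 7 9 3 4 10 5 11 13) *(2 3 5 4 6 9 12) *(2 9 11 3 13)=(1 7 12 9 5 3 6 11 2 13 4 10)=[0, 7, 13, 6, 10, 3, 11, 12, 8, 5, 1, 2, 9, 4]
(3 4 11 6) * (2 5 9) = (2 5 9)(3 4 11 6) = [0, 1, 5, 4, 11, 9, 3, 7, 8, 2, 10, 6]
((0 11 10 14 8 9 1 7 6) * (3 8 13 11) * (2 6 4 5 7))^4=(14)(0 1 3 2 8 6 9)(4 5 7)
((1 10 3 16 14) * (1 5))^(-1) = (1 5 14 16 3 10)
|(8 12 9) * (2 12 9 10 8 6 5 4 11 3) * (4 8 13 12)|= |(2 4 11 3)(5 8 9 6)(10 13 12)|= 12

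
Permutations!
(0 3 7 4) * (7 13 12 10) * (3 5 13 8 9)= [5, 1, 2, 8, 0, 13, 6, 4, 9, 3, 7, 11, 10, 12]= (0 5 13 12 10 7 4)(3 8 9)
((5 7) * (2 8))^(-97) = ((2 8)(5 7))^(-97) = (2 8)(5 7)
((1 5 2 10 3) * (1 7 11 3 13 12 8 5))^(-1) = (2 5 8 12 13 10)(3 11 7)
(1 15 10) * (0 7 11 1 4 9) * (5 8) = [7, 15, 2, 3, 9, 8, 6, 11, 5, 0, 4, 1, 12, 13, 14, 10] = (0 7 11 1 15 10 4 9)(5 8)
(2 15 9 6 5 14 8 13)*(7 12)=(2 15 9 6 5 14 8 13)(7 12)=[0, 1, 15, 3, 4, 14, 5, 12, 13, 6, 10, 11, 7, 2, 8, 9]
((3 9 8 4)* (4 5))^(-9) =((3 9 8 5 4))^(-9) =(3 9 8 5 4)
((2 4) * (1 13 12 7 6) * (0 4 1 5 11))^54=((0 4 2 1 13 12 7 6 5 11))^54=(0 13 5 2 7)(1 6 4 12 11)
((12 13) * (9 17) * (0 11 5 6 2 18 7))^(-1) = ((0 11 5 6 2 18 7)(9 17)(12 13))^(-1) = (0 7 18 2 6 5 11)(9 17)(12 13)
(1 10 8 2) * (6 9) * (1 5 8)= (1 10)(2 5 8)(6 9)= [0, 10, 5, 3, 4, 8, 9, 7, 2, 6, 1]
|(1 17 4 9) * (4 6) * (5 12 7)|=|(1 17 6 4 9)(5 12 7)|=15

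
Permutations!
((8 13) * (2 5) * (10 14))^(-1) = ((2 5)(8 13)(10 14))^(-1) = (2 5)(8 13)(10 14)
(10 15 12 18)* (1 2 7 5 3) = (1 2 7 5 3)(10 15 12 18) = [0, 2, 7, 1, 4, 3, 6, 5, 8, 9, 15, 11, 18, 13, 14, 12, 16, 17, 10]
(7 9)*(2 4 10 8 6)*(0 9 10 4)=(0 9 7 10 8 6 2)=[9, 1, 0, 3, 4, 5, 2, 10, 6, 7, 8]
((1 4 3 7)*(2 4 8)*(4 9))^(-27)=(1 8 2 9 4 3 7)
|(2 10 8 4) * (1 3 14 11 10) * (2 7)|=9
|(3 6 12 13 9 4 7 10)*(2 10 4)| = 14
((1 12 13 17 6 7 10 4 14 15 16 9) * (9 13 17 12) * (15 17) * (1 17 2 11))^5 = ((1 9 17 6 7 10 4 14 2 11)(12 15 16 13))^5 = (1 10)(2 6)(4 9)(7 11)(12 15 16 13)(14 17)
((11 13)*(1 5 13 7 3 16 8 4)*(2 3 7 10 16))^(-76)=(1 10)(4 11)(5 16)(8 13)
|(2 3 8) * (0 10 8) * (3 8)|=|(0 10 3)(2 8)|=6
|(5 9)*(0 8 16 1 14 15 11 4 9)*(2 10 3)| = |(0 8 16 1 14 15 11 4 9 5)(2 10 3)| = 30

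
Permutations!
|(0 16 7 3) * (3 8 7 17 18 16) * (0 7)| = 12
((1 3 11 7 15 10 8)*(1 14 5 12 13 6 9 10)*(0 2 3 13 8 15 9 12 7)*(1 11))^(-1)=(0 11 15 10 9 7 5 14 8 12 6 13 1 3 2)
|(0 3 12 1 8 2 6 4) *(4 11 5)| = |(0 3 12 1 8 2 6 11 5 4)| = 10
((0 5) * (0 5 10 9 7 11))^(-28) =(0 9 11 10 7)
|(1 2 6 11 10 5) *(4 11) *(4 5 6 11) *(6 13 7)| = 8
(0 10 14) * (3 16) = (0 10 14)(3 16) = [10, 1, 2, 16, 4, 5, 6, 7, 8, 9, 14, 11, 12, 13, 0, 15, 3]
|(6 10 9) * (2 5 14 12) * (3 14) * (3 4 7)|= |(2 5 4 7 3 14 12)(6 10 9)|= 21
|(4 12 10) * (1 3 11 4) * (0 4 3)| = |(0 4 12 10 1)(3 11)| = 10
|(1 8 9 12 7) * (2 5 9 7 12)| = |(12)(1 8 7)(2 5 9)| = 3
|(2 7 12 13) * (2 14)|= 5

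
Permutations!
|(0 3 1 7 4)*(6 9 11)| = 15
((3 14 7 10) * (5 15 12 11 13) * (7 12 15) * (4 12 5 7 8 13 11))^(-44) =((15)(3 14 5 8 13 7 10)(4 12))^(-44) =(15)(3 7 8 14 10 13 5)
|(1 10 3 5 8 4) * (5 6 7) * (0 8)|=|(0 8 4 1 10 3 6 7 5)|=9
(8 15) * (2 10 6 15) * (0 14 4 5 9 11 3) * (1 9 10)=(0 14 4 5 10 6 15 8 2 1 9 11 3)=[14, 9, 1, 0, 5, 10, 15, 7, 2, 11, 6, 3, 12, 13, 4, 8]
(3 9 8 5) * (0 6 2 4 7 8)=[6, 1, 4, 9, 7, 3, 2, 8, 5, 0]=(0 6 2 4 7 8 5 3 9)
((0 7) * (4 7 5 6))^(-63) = (0 6 7 5 4)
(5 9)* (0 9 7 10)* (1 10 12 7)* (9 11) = (0 11 9 5 1 10)(7 12) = [11, 10, 2, 3, 4, 1, 6, 12, 8, 5, 0, 9, 7]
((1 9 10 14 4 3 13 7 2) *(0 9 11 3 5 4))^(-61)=(0 14 10 9)(1 2 7 13 3 11)(4 5)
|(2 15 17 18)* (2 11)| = 5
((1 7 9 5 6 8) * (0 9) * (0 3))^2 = (0 5 8 7)(1 3 9 6)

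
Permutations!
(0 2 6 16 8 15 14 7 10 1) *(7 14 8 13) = (0 2 6 16 13 7 10 1)(8 15) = [2, 0, 6, 3, 4, 5, 16, 10, 15, 9, 1, 11, 12, 7, 14, 8, 13]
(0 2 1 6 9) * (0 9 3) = [2, 6, 1, 0, 4, 5, 3, 7, 8, 9] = (9)(0 2 1 6 3)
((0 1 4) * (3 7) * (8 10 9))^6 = (10) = ((0 1 4)(3 7)(8 10 9))^6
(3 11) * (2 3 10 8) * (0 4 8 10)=[4, 1, 3, 11, 8, 5, 6, 7, 2, 9, 10, 0]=(0 4 8 2 3 11)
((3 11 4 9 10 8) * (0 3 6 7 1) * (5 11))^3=(0 11 10 7 3 4 8 1 5 9 6)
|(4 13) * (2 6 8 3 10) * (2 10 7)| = |(2 6 8 3 7)(4 13)| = 10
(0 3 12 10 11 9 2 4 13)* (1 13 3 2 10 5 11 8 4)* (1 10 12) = (0 2 10 8 4 3 1 13)(5 11 9 12) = [2, 13, 10, 1, 3, 11, 6, 7, 4, 12, 8, 9, 5, 0]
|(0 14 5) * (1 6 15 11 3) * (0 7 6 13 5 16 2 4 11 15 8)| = 13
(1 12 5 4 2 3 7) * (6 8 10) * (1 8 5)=(1 12)(2 3 7 8 10 6 5 4)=[0, 12, 3, 7, 2, 4, 5, 8, 10, 9, 6, 11, 1]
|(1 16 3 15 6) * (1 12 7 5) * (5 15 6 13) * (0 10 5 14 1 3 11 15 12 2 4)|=|(0 10 5 3 6 2 4)(1 16 11 15 13 14)(7 12)|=42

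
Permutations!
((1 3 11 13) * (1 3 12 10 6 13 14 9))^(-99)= (14)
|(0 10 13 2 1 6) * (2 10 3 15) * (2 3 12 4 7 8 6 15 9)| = 30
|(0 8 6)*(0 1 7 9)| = 6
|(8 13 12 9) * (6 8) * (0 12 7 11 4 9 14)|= |(0 12 14)(4 9 6 8 13 7 11)|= 21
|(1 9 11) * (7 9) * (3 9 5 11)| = 4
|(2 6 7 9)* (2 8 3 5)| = 7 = |(2 6 7 9 8 3 5)|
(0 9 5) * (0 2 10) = (0 9 5 2 10) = [9, 1, 10, 3, 4, 2, 6, 7, 8, 5, 0]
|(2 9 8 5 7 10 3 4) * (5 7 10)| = |(2 9 8 7 5 10 3 4)| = 8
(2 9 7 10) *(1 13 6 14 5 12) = [0, 13, 9, 3, 4, 12, 14, 10, 8, 7, 2, 11, 1, 6, 5] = (1 13 6 14 5 12)(2 9 7 10)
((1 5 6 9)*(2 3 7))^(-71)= ((1 5 6 9)(2 3 7))^(-71)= (1 5 6 9)(2 3 7)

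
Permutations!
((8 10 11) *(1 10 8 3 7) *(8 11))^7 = ((1 10 8 11 3 7))^7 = (1 10 8 11 3 7)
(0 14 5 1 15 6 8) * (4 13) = (0 14 5 1 15 6 8)(4 13) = [14, 15, 2, 3, 13, 1, 8, 7, 0, 9, 10, 11, 12, 4, 5, 6]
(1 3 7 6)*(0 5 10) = (0 5 10)(1 3 7 6) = [5, 3, 2, 7, 4, 10, 1, 6, 8, 9, 0]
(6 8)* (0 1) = (0 1)(6 8) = [1, 0, 2, 3, 4, 5, 8, 7, 6]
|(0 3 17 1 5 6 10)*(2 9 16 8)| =|(0 3 17 1 5 6 10)(2 9 16 8)| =28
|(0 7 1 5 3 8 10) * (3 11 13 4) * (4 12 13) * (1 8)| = |(0 7 8 10)(1 5 11 4 3)(12 13)| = 20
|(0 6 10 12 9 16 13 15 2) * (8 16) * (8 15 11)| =|(0 6 10 12 9 15 2)(8 16 13 11)| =28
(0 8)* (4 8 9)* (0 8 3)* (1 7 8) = (0 9 4 3)(1 7 8) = [9, 7, 2, 0, 3, 5, 6, 8, 1, 4]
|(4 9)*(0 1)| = 2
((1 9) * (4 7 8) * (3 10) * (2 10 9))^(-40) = (10)(4 8 7)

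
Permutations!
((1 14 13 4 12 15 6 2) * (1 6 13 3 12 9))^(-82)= ((1 14 3 12 15 13 4 9)(2 6))^(-82)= (1 4 15 3)(9 13 12 14)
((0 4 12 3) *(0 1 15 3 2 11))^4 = ((0 4 12 2 11)(1 15 3))^4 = (0 11 2 12 4)(1 15 3)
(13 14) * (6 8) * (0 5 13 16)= (0 5 13 14 16)(6 8)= [5, 1, 2, 3, 4, 13, 8, 7, 6, 9, 10, 11, 12, 14, 16, 15, 0]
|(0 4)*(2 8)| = |(0 4)(2 8)| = 2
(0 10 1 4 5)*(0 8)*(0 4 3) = (0 10 1 3)(4 5 8) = [10, 3, 2, 0, 5, 8, 6, 7, 4, 9, 1]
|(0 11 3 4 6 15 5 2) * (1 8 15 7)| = |(0 11 3 4 6 7 1 8 15 5 2)| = 11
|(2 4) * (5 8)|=2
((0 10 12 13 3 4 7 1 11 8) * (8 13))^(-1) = (0 8 12 10)(1 7 4 3 13 11)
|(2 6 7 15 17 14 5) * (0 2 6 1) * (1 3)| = |(0 2 3 1)(5 6 7 15 17 14)| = 12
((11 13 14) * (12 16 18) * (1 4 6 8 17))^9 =(18)(1 17 8 6 4)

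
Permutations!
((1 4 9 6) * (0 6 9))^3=(9)(0 4 1 6)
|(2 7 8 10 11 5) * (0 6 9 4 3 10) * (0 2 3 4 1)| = |(0 6 9 1)(2 7 8)(3 10 11 5)| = 12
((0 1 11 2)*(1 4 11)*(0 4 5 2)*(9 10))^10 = (11) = ((0 5 2 4 11)(9 10))^10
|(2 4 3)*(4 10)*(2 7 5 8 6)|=|(2 10 4 3 7 5 8 6)|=8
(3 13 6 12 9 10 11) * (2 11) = (2 11 3 13 6 12 9 10) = [0, 1, 11, 13, 4, 5, 12, 7, 8, 10, 2, 3, 9, 6]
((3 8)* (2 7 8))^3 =((2 7 8 3))^3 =(2 3 8 7)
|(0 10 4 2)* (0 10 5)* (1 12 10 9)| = 6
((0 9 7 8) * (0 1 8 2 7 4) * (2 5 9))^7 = (0 2 7 5 9 4)(1 8)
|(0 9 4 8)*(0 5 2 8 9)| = |(2 8 5)(4 9)| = 6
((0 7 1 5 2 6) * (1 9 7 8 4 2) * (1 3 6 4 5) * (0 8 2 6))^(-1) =(0 3 5 8 6 4 2)(7 9)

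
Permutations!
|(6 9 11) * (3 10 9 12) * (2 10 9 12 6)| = |(2 10 12 3 9 11)| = 6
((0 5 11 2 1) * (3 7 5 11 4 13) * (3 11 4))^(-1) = (0 1 2 11 13 4)(3 5 7)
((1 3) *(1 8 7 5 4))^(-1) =(1 4 5 7 8 3)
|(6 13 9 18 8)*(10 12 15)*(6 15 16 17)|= 10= |(6 13 9 18 8 15 10 12 16 17)|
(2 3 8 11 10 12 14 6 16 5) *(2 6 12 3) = (3 8 11 10)(5 6 16)(12 14) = [0, 1, 2, 8, 4, 6, 16, 7, 11, 9, 3, 10, 14, 13, 12, 15, 5]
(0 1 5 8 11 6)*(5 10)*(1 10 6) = (0 10 5 8 11 1 6) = [10, 6, 2, 3, 4, 8, 0, 7, 11, 9, 5, 1]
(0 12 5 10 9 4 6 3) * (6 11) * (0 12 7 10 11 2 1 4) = (0 7 10 9)(1 4 2)(3 12 5 11 6) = [7, 4, 1, 12, 2, 11, 3, 10, 8, 0, 9, 6, 5]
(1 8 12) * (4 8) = (1 4 8 12) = [0, 4, 2, 3, 8, 5, 6, 7, 12, 9, 10, 11, 1]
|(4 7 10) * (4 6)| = 4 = |(4 7 10 6)|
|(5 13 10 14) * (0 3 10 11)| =7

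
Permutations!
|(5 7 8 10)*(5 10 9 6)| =5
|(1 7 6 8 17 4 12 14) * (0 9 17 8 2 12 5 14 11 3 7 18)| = |(0 9 17 4 5 14 1 18)(2 12 11 3 7 6)| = 24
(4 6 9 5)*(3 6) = (3 6 9 5 4) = [0, 1, 2, 6, 3, 4, 9, 7, 8, 5]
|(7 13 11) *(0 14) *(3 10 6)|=|(0 14)(3 10 6)(7 13 11)|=6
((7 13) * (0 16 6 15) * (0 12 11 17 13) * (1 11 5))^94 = ((0 16 6 15 12 5 1 11 17 13 7))^94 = (0 1 16 11 6 17 15 13 12 7 5)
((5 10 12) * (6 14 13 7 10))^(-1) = ((5 6 14 13 7 10 12))^(-1) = (5 12 10 7 13 14 6)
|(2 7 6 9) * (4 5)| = |(2 7 6 9)(4 5)| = 4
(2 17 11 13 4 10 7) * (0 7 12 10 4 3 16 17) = (0 7 2)(3 16 17 11 13)(10 12) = [7, 1, 0, 16, 4, 5, 6, 2, 8, 9, 12, 13, 10, 3, 14, 15, 17, 11]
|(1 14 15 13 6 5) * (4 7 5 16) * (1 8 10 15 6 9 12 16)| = 30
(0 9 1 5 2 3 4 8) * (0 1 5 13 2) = [9, 13, 3, 4, 8, 0, 6, 7, 1, 5, 10, 11, 12, 2] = (0 9 5)(1 13 2 3 4 8)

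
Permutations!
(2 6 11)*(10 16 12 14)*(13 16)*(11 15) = [0, 1, 6, 3, 4, 5, 15, 7, 8, 9, 13, 2, 14, 16, 10, 11, 12] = (2 6 15 11)(10 13 16 12 14)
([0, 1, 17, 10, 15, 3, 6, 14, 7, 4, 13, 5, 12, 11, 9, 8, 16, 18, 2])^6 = (18)(3 10 13 11 5)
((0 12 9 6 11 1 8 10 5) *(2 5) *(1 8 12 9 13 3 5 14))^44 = (0 10 13 6 14 5 8 12 9 2 3 11 1)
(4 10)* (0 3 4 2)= [3, 1, 0, 4, 10, 5, 6, 7, 8, 9, 2]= (0 3 4 10 2)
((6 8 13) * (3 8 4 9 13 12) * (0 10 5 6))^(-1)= (0 13 9 4 6 5 10)(3 12 8)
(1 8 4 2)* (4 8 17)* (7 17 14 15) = [0, 14, 1, 3, 2, 5, 6, 17, 8, 9, 10, 11, 12, 13, 15, 7, 16, 4] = (1 14 15 7 17 4 2)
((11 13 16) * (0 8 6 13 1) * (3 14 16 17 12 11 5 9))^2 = (0 6 17 11)(1 8 13 12)(3 16 9 14 5)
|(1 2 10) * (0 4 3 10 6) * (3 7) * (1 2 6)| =8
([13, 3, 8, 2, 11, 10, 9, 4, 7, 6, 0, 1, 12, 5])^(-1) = [10, 11, 3, 1, 7, 13, 9, 8, 2, 6, 5, 4, 12, 0]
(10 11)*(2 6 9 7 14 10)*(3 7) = (2 6 9 3 7 14 10 11) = [0, 1, 6, 7, 4, 5, 9, 14, 8, 3, 11, 2, 12, 13, 10]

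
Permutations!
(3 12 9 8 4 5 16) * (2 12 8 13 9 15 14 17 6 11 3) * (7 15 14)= (2 12 14 17 6 11 3 8 4 5 16)(7 15)(9 13)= [0, 1, 12, 8, 5, 16, 11, 15, 4, 13, 10, 3, 14, 9, 17, 7, 2, 6]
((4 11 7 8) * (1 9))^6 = (4 7)(8 11)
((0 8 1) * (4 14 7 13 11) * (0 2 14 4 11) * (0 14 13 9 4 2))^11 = (0 1 8)(2 4 9 7 14 13)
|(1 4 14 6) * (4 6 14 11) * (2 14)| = |(1 6)(2 14)(4 11)| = 2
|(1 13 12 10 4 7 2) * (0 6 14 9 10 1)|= 24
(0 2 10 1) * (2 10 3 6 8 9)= (0 10 1)(2 3 6 8 9)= [10, 0, 3, 6, 4, 5, 8, 7, 9, 2, 1]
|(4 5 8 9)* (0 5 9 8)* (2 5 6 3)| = |(0 6 3 2 5)(4 9)| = 10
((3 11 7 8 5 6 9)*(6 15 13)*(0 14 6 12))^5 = ((0 14 6 9 3 11 7 8 5 15 13 12))^5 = (0 11 13 9 5 14 7 12 3 15 6 8)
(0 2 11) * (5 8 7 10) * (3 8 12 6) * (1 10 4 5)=(0 2 11)(1 10)(3 8 7 4 5 12 6)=[2, 10, 11, 8, 5, 12, 3, 4, 7, 9, 1, 0, 6]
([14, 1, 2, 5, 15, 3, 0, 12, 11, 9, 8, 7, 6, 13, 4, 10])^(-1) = [6, 1, 2, 5, 14, 3, 12, 11, 10, 9, 15, 8, 7, 13, 0, 4]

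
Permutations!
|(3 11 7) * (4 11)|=4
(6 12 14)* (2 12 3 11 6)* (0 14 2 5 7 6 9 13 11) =(0 14 5 7 6 3)(2 12)(9 13 11) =[14, 1, 12, 0, 4, 7, 3, 6, 8, 13, 10, 9, 2, 11, 5]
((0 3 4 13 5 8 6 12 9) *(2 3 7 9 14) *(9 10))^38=(0 10)(2 4 5 6 14 3 13 8 12)(7 9)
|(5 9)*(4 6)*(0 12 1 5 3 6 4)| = |(0 12 1 5 9 3 6)| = 7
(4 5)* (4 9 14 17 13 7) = (4 5 9 14 17 13 7) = [0, 1, 2, 3, 5, 9, 6, 4, 8, 14, 10, 11, 12, 7, 17, 15, 16, 13]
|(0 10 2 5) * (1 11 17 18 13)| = 20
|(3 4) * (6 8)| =2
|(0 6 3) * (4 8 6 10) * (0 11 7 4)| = 6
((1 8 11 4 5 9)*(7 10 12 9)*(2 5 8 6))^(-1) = ((1 6 2 5 7 10 12 9)(4 8 11))^(-1) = (1 9 12 10 7 5 2 6)(4 11 8)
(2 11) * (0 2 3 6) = (0 2 11 3 6) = [2, 1, 11, 6, 4, 5, 0, 7, 8, 9, 10, 3]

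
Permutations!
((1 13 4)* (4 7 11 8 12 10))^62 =((1 13 7 11 8 12 10 4))^62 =(1 10 8 7)(4 12 11 13)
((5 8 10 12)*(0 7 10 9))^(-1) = ((0 7 10 12 5 8 9))^(-1) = (0 9 8 5 12 10 7)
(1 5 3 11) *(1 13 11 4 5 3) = [0, 3, 2, 4, 5, 1, 6, 7, 8, 9, 10, 13, 12, 11] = (1 3 4 5)(11 13)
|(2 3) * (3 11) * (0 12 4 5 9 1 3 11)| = |(0 12 4 5 9 1 3 2)| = 8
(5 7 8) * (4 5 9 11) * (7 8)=(4 5 8 9 11)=[0, 1, 2, 3, 5, 8, 6, 7, 9, 11, 10, 4]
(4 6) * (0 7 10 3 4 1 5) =(0 7 10 3 4 6 1 5) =[7, 5, 2, 4, 6, 0, 1, 10, 8, 9, 3]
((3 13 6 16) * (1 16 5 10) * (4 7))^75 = ((1 16 3 13 6 5 10)(4 7))^75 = (1 5 13 16 10 6 3)(4 7)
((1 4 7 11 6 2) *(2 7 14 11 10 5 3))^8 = (1 3 10 6 14)(2 5 7 11 4)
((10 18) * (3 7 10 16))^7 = ((3 7 10 18 16))^7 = (3 10 16 7 18)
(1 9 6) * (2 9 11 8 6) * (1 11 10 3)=(1 10 3)(2 9)(6 11 8)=[0, 10, 9, 1, 4, 5, 11, 7, 6, 2, 3, 8]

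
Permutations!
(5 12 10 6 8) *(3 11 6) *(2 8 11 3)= (2 8 5 12 10)(6 11)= [0, 1, 8, 3, 4, 12, 11, 7, 5, 9, 2, 6, 10]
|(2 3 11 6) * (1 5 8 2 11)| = 10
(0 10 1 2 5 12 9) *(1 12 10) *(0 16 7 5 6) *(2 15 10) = (0 1 15 10 12 9 16 7 5 2 6) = [1, 15, 6, 3, 4, 2, 0, 5, 8, 16, 12, 11, 9, 13, 14, 10, 7]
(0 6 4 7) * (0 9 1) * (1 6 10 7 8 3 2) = [10, 0, 1, 2, 8, 5, 4, 9, 3, 6, 7] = (0 10 7 9 6 4 8 3 2 1)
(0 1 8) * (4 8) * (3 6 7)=[1, 4, 2, 6, 8, 5, 7, 3, 0]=(0 1 4 8)(3 6 7)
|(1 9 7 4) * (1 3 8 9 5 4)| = 7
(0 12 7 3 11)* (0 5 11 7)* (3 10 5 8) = (0 12)(3 7 10 5 11 8) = [12, 1, 2, 7, 4, 11, 6, 10, 3, 9, 5, 8, 0]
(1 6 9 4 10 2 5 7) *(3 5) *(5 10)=[0, 6, 3, 10, 5, 7, 9, 1, 8, 4, 2]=(1 6 9 4 5 7)(2 3 10)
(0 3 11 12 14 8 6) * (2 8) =(0 3 11 12 14 2 8 6) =[3, 1, 8, 11, 4, 5, 0, 7, 6, 9, 10, 12, 14, 13, 2]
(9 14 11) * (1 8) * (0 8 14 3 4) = (0 8 1 14 11 9 3 4) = [8, 14, 2, 4, 0, 5, 6, 7, 1, 3, 10, 9, 12, 13, 11]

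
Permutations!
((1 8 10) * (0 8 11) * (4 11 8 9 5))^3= (0 4 9 11 5)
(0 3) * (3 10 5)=(0 10 5 3)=[10, 1, 2, 0, 4, 3, 6, 7, 8, 9, 5]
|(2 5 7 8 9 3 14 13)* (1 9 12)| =10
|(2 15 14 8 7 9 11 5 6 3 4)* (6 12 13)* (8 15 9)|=|(2 9 11 5 12 13 6 3 4)(7 8)(14 15)|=18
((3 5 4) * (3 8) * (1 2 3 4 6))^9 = ((1 2 3 5 6)(4 8))^9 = (1 6 5 3 2)(4 8)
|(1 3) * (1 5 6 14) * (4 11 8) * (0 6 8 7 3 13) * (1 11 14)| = |(0 6 1 13)(3 5 8 4 14 11 7)| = 28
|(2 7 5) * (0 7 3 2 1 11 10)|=6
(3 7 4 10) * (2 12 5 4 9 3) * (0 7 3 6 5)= (0 7 9 6 5 4 10 2 12)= [7, 1, 12, 3, 10, 4, 5, 9, 8, 6, 2, 11, 0]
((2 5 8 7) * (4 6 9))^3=(9)(2 7 8 5)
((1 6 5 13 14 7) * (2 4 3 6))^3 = (1 3 13)(2 6 14)(4 5 7)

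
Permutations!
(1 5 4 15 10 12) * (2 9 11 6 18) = [0, 5, 9, 3, 15, 4, 18, 7, 8, 11, 12, 6, 1, 13, 14, 10, 16, 17, 2] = (1 5 4 15 10 12)(2 9 11 6 18)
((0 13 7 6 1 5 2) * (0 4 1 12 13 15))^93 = ((0 15)(1 5 2 4)(6 12 13 7))^93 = (0 15)(1 5 2 4)(6 12 13 7)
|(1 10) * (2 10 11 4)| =|(1 11 4 2 10)| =5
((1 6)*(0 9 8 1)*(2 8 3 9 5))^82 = (9)(0 1 2)(5 6 8)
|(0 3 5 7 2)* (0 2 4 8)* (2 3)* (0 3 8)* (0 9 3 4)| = |(0 2 8 4 9 3 5 7)| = 8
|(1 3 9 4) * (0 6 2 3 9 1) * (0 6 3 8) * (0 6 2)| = 8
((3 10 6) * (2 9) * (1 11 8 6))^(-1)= ((1 11 8 6 3 10)(2 9))^(-1)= (1 10 3 6 8 11)(2 9)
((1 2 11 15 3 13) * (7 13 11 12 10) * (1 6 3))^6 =((1 2 12 10 7 13 6 3 11 15))^6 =(1 6 12 11 7)(2 3 10 15 13)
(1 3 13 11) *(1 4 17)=(1 3 13 11 4 17)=[0, 3, 2, 13, 17, 5, 6, 7, 8, 9, 10, 4, 12, 11, 14, 15, 16, 1]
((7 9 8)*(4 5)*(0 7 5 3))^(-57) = ((0 7 9 8 5 4 3))^(-57) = (0 3 4 5 8 9 7)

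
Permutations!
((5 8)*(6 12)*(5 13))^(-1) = ((5 8 13)(6 12))^(-1) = (5 13 8)(6 12)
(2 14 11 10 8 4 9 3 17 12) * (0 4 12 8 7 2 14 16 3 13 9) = [4, 1, 16, 17, 0, 5, 6, 2, 12, 13, 7, 10, 14, 9, 11, 15, 3, 8] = (0 4)(2 16 3 17 8 12 14 11 10 7)(9 13)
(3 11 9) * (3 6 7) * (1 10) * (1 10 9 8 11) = (1 9 6 7 3)(8 11) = [0, 9, 2, 1, 4, 5, 7, 3, 11, 6, 10, 8]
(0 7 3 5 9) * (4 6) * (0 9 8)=(9)(0 7 3 5 8)(4 6)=[7, 1, 2, 5, 6, 8, 4, 3, 0, 9]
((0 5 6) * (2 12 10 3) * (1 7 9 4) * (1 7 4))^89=((0 5 6)(1 4 7 9)(2 12 10 3))^89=(0 6 5)(1 4 7 9)(2 12 10 3)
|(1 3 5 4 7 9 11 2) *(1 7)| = |(1 3 5 4)(2 7 9 11)| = 4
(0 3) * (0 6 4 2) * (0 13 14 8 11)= (0 3 6 4 2 13 14 8 11)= [3, 1, 13, 6, 2, 5, 4, 7, 11, 9, 10, 0, 12, 14, 8]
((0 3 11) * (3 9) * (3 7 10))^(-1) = (0 11 3 10 7 9)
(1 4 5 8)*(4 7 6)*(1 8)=[0, 7, 2, 3, 5, 1, 4, 6, 8]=(8)(1 7 6 4 5)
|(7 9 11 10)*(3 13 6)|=|(3 13 6)(7 9 11 10)|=12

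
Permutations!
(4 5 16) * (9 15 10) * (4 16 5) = (16)(9 15 10) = [0, 1, 2, 3, 4, 5, 6, 7, 8, 15, 9, 11, 12, 13, 14, 10, 16]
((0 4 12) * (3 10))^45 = ((0 4 12)(3 10))^45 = (12)(3 10)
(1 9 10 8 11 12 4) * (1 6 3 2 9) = (2 9 10 8 11 12 4 6 3) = [0, 1, 9, 2, 6, 5, 3, 7, 11, 10, 8, 12, 4]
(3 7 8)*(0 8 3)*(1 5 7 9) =(0 8)(1 5 7 3 9) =[8, 5, 2, 9, 4, 7, 6, 3, 0, 1]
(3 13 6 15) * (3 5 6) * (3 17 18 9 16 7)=[0, 1, 2, 13, 4, 6, 15, 3, 8, 16, 10, 11, 12, 17, 14, 5, 7, 18, 9]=(3 13 17 18 9 16 7)(5 6 15)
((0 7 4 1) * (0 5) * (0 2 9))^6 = (0 9 2 5 1 4 7) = ((0 7 4 1 5 2 9))^6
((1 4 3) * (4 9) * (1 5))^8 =(1 3 9 5 4)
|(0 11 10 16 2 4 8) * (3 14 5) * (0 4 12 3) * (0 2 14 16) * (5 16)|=|(0 11 10)(2 12 3 5)(4 8)(14 16)|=12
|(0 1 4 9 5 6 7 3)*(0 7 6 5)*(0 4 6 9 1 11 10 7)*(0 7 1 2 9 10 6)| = |(0 11 6 10 1)(2 9 4)(3 7)| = 30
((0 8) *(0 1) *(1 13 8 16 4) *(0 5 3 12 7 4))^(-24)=((0 16)(1 5 3 12 7 4)(8 13))^(-24)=(16)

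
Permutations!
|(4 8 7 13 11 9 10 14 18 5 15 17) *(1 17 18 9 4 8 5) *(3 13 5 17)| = 33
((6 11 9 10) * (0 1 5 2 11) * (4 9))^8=(0 6 10 9 4 11 2 5 1)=((0 1 5 2 11 4 9 10 6))^8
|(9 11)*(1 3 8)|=6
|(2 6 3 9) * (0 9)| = 5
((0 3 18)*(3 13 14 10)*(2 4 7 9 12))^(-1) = ((0 13 14 10 3 18)(2 4 7 9 12))^(-1) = (0 18 3 10 14 13)(2 12 9 7 4)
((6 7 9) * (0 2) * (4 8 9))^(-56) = (4 7 6 9 8)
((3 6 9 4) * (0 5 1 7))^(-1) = ((0 5 1 7)(3 6 9 4))^(-1) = (0 7 1 5)(3 4 9 6)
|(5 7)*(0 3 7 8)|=5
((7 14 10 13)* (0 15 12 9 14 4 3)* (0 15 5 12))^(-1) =((0 5 12 9 14 10 13 7 4 3 15))^(-1) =(0 15 3 4 7 13 10 14 9 12 5)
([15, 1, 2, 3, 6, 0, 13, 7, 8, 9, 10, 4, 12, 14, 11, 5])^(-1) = (0 5 15)(4 11 14 13 6)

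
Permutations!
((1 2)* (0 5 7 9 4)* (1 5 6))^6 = (0 9 5 1)(2 6 4 7)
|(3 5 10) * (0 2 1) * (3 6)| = |(0 2 1)(3 5 10 6)| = 12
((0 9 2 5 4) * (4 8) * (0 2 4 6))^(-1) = ((0 9 4 2 5 8 6))^(-1) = (0 6 8 5 2 4 9)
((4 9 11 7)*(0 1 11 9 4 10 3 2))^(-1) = (0 2 3 10 7 11 1)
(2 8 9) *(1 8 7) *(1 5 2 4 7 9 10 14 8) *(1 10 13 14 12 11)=(1 10 12 11)(2 9 4 7 5)(8 13 14)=[0, 10, 9, 3, 7, 2, 6, 5, 13, 4, 12, 1, 11, 14, 8]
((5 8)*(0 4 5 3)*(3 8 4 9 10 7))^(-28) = ((0 9 10 7 3)(4 5))^(-28) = (0 10 3 9 7)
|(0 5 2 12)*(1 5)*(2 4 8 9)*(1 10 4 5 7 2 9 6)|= |(0 10 4 8 6 1 7 2 12)|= 9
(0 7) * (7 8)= (0 8 7)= [8, 1, 2, 3, 4, 5, 6, 0, 7]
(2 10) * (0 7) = (0 7)(2 10) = [7, 1, 10, 3, 4, 5, 6, 0, 8, 9, 2]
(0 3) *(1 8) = [3, 8, 2, 0, 4, 5, 6, 7, 1] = (0 3)(1 8)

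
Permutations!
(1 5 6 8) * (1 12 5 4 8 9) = (1 4 8 12 5 6 9) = [0, 4, 2, 3, 8, 6, 9, 7, 12, 1, 10, 11, 5]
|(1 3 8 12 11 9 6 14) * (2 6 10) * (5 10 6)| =|(1 3 8 12 11 9 6 14)(2 5 10)| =24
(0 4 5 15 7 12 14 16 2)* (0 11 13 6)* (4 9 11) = (0 9 11 13 6)(2 4 5 15 7 12 14 16) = [9, 1, 4, 3, 5, 15, 0, 12, 8, 11, 10, 13, 14, 6, 16, 7, 2]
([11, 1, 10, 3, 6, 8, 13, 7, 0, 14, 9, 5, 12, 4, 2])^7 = (0 8 5 11)(2 14 9 10)(4 6 13)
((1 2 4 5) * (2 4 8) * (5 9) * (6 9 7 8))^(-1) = (1 5 9 6 2 8 7 4)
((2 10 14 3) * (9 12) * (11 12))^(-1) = (2 3 14 10)(9 12 11)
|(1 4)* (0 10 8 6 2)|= 10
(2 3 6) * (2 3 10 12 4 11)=(2 10 12 4 11)(3 6)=[0, 1, 10, 6, 11, 5, 3, 7, 8, 9, 12, 2, 4]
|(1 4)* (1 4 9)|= 2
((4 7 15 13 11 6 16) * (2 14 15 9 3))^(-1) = (2 3 9 7 4 16 6 11 13 15 14)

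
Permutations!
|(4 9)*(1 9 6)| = 4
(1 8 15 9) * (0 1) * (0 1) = [0, 8, 2, 3, 4, 5, 6, 7, 15, 1, 10, 11, 12, 13, 14, 9] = (1 8 15 9)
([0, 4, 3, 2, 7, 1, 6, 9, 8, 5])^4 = [0, 5, 2, 3, 1, 9, 6, 4, 8, 7]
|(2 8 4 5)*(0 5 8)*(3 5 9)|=|(0 9 3 5 2)(4 8)|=10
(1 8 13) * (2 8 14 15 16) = (1 14 15 16 2 8 13) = [0, 14, 8, 3, 4, 5, 6, 7, 13, 9, 10, 11, 12, 1, 15, 16, 2]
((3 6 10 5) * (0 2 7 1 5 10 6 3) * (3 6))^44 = (10)(0 5 1 7 2)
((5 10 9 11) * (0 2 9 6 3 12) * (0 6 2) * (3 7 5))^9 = ((2 9 11 3 12 6 7 5 10))^9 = (12)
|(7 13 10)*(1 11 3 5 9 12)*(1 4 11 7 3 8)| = |(1 7 13 10 3 5 9 12 4 11 8)| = 11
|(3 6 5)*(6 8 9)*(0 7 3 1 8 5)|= 8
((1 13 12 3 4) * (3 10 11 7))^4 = (1 11)(3 12)(4 10)(7 13)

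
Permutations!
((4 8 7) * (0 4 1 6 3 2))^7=((0 4 8 7 1 6 3 2))^7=(0 2 3 6 1 7 8 4)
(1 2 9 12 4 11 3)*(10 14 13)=(1 2 9 12 4 11 3)(10 14 13)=[0, 2, 9, 1, 11, 5, 6, 7, 8, 12, 14, 3, 4, 10, 13]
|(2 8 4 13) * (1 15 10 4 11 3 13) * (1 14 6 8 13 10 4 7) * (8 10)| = 42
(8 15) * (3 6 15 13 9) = [0, 1, 2, 6, 4, 5, 15, 7, 13, 3, 10, 11, 12, 9, 14, 8] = (3 6 15 8 13 9)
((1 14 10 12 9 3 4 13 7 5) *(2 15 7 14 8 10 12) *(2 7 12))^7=((1 8 10 7 5)(2 15 12 9 3 4 13 14))^7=(1 10 5 8 7)(2 14 13 4 3 9 12 15)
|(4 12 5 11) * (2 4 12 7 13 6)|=15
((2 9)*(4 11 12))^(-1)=((2 9)(4 11 12))^(-1)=(2 9)(4 12 11)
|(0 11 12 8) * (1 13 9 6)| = |(0 11 12 8)(1 13 9 6)| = 4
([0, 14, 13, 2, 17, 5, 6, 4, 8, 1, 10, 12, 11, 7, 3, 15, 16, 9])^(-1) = [0, 9, 3, 14, 7, 5, 6, 13, 8, 17, 10, 12, 11, 2, 1, 15, 16, 4]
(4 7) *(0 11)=(0 11)(4 7)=[11, 1, 2, 3, 7, 5, 6, 4, 8, 9, 10, 0]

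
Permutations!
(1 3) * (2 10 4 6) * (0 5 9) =(0 5 9)(1 3)(2 10 4 6) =[5, 3, 10, 1, 6, 9, 2, 7, 8, 0, 4]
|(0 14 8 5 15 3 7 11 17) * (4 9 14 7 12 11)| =12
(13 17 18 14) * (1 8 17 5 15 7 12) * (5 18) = (1 8 17 5 15 7 12)(13 18 14) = [0, 8, 2, 3, 4, 15, 6, 12, 17, 9, 10, 11, 1, 18, 13, 7, 16, 5, 14]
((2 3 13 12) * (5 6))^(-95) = (2 3 13 12)(5 6)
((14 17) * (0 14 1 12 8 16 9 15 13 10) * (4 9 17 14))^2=((0 4 9 15 13 10)(1 12 8 16 17))^2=(0 9 13)(1 8 17 12 16)(4 15 10)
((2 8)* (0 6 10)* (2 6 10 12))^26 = (2 6)(8 12)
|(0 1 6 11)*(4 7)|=4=|(0 1 6 11)(4 7)|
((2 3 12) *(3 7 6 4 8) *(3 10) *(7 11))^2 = (2 7 4 10 12 11 6 8 3)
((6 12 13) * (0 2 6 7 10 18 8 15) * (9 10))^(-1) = ((0 2 6 12 13 7 9 10 18 8 15))^(-1) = (0 15 8 18 10 9 7 13 12 6 2)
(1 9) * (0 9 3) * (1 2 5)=(0 9 2 5 1 3)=[9, 3, 5, 0, 4, 1, 6, 7, 8, 2]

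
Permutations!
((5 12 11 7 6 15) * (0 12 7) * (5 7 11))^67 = ((0 12 5 11)(6 15 7))^67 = (0 11 5 12)(6 15 7)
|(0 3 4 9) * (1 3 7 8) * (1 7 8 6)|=|(0 8 7 6 1 3 4 9)|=8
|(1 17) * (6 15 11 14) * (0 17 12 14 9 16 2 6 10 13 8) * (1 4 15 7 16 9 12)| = |(0 17 4 15 11 12 14 10 13 8)(2 6 7 16)| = 20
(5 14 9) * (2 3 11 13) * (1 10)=(1 10)(2 3 11 13)(5 14 9)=[0, 10, 3, 11, 4, 14, 6, 7, 8, 5, 1, 13, 12, 2, 9]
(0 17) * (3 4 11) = (0 17)(3 4 11) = [17, 1, 2, 4, 11, 5, 6, 7, 8, 9, 10, 3, 12, 13, 14, 15, 16, 0]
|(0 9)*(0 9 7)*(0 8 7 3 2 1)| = 4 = |(9)(0 3 2 1)(7 8)|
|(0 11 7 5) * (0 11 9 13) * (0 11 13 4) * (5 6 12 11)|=12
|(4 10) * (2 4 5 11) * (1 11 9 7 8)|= |(1 11 2 4 10 5 9 7 8)|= 9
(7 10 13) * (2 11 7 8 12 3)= (2 11 7 10 13 8 12 3)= [0, 1, 11, 2, 4, 5, 6, 10, 12, 9, 13, 7, 3, 8]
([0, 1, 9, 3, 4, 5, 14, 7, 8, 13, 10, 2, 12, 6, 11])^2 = (2 13 14)(6 11 9)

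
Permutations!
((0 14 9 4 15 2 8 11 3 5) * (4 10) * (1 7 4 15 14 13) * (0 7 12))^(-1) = (0 12 1 13)(2 15 10 9 14 4 7 5 3 11 8)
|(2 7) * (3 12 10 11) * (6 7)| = |(2 6 7)(3 12 10 11)| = 12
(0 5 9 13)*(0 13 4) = (13)(0 5 9 4) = [5, 1, 2, 3, 0, 9, 6, 7, 8, 4, 10, 11, 12, 13]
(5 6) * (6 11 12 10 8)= (5 11 12 10 8 6)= [0, 1, 2, 3, 4, 11, 5, 7, 6, 9, 8, 12, 10]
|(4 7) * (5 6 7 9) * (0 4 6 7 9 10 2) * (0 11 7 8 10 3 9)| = |(0 4 3 9 5 8 10 2 11 7 6)| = 11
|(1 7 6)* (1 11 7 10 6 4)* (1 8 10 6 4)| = 12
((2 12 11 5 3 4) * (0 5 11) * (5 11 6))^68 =((0 11 6 5 3 4 2 12))^68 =(0 3)(2 6)(4 11)(5 12)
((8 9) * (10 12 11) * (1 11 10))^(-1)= (1 11)(8 9)(10 12)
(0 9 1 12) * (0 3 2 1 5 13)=[9, 12, 1, 2, 4, 13, 6, 7, 8, 5, 10, 11, 3, 0]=(0 9 5 13)(1 12 3 2)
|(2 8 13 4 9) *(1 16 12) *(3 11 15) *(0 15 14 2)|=|(0 15 3 11 14 2 8 13 4 9)(1 16 12)|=30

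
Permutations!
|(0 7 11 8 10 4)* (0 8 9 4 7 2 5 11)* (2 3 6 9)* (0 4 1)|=60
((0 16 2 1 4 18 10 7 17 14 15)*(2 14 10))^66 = ((0 16 14 15)(1 4 18 2)(7 17 10))^66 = (0 14)(1 18)(2 4)(15 16)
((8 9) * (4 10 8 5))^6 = (4 10 8 9 5) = ((4 10 8 9 5))^6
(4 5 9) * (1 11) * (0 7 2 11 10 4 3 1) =(0 7 2 11)(1 10 4 5 9 3) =[7, 10, 11, 1, 5, 9, 6, 2, 8, 3, 4, 0]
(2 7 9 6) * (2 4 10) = (2 7 9 6 4 10) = [0, 1, 7, 3, 10, 5, 4, 9, 8, 6, 2]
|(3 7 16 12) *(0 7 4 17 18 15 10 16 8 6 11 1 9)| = |(0 7 8 6 11 1 9)(3 4 17 18 15 10 16 12)| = 56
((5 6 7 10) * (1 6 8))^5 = ((1 6 7 10 5 8))^5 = (1 8 5 10 7 6)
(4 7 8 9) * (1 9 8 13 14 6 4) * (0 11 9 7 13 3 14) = [11, 7, 2, 14, 13, 5, 4, 3, 8, 1, 10, 9, 12, 0, 6] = (0 11 9 1 7 3 14 6 4 13)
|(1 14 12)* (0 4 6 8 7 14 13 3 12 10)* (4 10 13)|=|(0 10)(1 4 6 8 7 14 13 3 12)|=18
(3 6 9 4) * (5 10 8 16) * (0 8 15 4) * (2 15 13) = (0 8 16 5 10 13 2 15 4 3 6 9) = [8, 1, 15, 6, 3, 10, 9, 7, 16, 0, 13, 11, 12, 2, 14, 4, 5]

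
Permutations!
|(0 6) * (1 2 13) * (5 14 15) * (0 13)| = 15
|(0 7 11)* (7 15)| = |(0 15 7 11)| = 4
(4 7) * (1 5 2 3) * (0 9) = (0 9)(1 5 2 3)(4 7) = [9, 5, 3, 1, 7, 2, 6, 4, 8, 0]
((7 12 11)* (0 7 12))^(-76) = ((0 7)(11 12))^(-76) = (12)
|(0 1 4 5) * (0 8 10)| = 6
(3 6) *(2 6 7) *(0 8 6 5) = [8, 1, 5, 7, 4, 0, 3, 2, 6] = (0 8 6 3 7 2 5)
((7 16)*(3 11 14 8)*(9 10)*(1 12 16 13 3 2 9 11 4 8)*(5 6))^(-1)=(1 14 11 10 9 2 8 4 3 13 7 16 12)(5 6)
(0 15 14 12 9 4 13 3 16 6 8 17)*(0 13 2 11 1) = (0 15 14 12 9 4 2 11 1)(3 16 6 8 17 13) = [15, 0, 11, 16, 2, 5, 8, 7, 17, 4, 10, 1, 9, 3, 12, 14, 6, 13]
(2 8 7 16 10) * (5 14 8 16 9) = [0, 1, 16, 3, 4, 14, 6, 9, 7, 5, 2, 11, 12, 13, 8, 15, 10] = (2 16 10)(5 14 8 7 9)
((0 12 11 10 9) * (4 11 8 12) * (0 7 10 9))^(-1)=((0 4 11 9 7 10)(8 12))^(-1)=(0 10 7 9 11 4)(8 12)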